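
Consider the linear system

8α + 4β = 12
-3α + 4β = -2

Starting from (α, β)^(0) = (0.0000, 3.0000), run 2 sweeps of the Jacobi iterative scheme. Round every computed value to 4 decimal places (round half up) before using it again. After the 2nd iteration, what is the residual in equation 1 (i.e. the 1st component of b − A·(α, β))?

Iteration 1:
  α = (12 - (4)·3.0000) / (8) = 0.0000
  β = (-2 - (-3)·0.0000) / (4) = -0.5000
Iteration 2:
  α = (12 - (4)·-0.5000) / (8) = 1.7500
  β = (-2 - (-3)·0.0000) / (4) = -0.5000
Residual b − A·x = (0.0000, 5.2500)

0.0000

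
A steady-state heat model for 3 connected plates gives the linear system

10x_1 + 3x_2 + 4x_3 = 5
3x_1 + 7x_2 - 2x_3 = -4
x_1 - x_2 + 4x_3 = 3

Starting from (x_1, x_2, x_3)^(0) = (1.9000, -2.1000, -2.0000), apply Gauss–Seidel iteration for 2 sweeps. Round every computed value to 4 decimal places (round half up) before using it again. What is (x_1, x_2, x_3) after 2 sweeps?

(1.1810, -1.1419, 0.1693)

Iteration 1:
  x_1 = (5 - (3)·-2.1000 - (4)·-2.0000) / (10) = 1.9300
  x_2 = (-4 - (3)·1.9300 - (-2)·-2.0000) / (7) = -1.9700
  x_3 = (3 - (1)·1.9300 - (-1)·-1.9700) / (4) = -0.2250
Iteration 2:
  x_1 = (5 - (3)·-1.9700 - (4)·-0.2250) / (10) = 1.1810
  x_2 = (-4 - (3)·1.1810 - (-2)·-0.2250) / (7) = -1.1419
  x_3 = (3 - (1)·1.1810 - (-1)·-1.1419) / (4) = 0.1693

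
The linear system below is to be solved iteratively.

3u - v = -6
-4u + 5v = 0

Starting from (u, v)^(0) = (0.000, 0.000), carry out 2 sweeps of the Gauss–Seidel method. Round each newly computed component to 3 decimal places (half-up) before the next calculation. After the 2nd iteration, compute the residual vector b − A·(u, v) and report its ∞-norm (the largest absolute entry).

0.427

Iteration 1:
  u = (-6 - (-1)·0.000) / (3) = -2.000
  v = (0 - (-4)·-2.000) / (5) = -1.600
Iteration 2:
  u = (-6 - (-1)·-1.600) / (3) = -2.533
  v = (0 - (-4)·-2.533) / (5) = -2.026
Residual b − A·x = (-0.427, -0.002); ∞-norm = 0.427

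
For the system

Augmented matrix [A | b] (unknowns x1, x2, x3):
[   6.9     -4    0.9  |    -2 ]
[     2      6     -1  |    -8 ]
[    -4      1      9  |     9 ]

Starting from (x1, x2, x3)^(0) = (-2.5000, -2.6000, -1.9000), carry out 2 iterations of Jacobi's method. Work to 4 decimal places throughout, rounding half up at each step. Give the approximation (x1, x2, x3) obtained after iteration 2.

Iteration 1:
  x1 = (-2 - (-4)·-2.6000 - (0.9)·-1.9000) / (6.9) = -1.5493
  x2 = (-8 - (2)·-2.5000 - (-1)·-1.9000) / (6) = -0.8167
  x3 = (9 - (-4)·-2.5000 - (1)·-2.6000) / (9) = 0.1778
Iteration 2:
  x1 = (-2 - (-4)·-0.8167 - (0.9)·0.1778) / (6.9) = -0.7865
  x2 = (-8 - (2)·-1.5493 - (-1)·0.1778) / (6) = -0.7873
  x3 = (9 - (-4)·-1.5493 - (1)·-0.8167) / (9) = 0.4022

(-0.7865, -0.7873, 0.4022)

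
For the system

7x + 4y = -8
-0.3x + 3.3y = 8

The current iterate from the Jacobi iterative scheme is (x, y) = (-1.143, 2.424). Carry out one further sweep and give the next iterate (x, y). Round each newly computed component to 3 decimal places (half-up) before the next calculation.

One sweep:
  x = (-8 - (4)·2.424) / (7) = -2.528
  y = (8 - (-0.3)·-1.143) / (3.3) = 2.320

(-2.528, 2.320)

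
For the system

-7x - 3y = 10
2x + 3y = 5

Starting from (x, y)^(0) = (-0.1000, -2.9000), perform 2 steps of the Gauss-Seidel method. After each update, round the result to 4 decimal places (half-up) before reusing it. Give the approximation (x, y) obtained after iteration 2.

Iteration 1:
  x = (10 - (-3)·-2.9000) / (-7) = -0.1857
  y = (5 - (2)·-0.1857) / (3) = 1.7905
Iteration 2:
  x = (10 - (-3)·1.7905) / (-7) = -2.1959
  y = (5 - (2)·-2.1959) / (3) = 3.1306

(-2.1959, 3.1306)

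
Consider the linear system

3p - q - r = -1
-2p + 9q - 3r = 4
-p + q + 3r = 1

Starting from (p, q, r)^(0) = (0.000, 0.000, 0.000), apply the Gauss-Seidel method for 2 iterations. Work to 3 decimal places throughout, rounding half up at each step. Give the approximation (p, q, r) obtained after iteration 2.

(-0.177, 0.438, 0.128)

Iteration 1:
  p = (-1 - (-1)·0.000 - (-1)·0.000) / (3) = -0.333
  q = (4 - (-2)·-0.333 - (-3)·0.000) / (9) = 0.370
  r = (1 - (-1)·-0.333 - (1)·0.370) / (3) = 0.099
Iteration 2:
  p = (-1 - (-1)·0.370 - (-1)·0.099) / (3) = -0.177
  q = (4 - (-2)·-0.177 - (-3)·0.099) / (9) = 0.438
  r = (1 - (-1)·-0.177 - (1)·0.438) / (3) = 0.128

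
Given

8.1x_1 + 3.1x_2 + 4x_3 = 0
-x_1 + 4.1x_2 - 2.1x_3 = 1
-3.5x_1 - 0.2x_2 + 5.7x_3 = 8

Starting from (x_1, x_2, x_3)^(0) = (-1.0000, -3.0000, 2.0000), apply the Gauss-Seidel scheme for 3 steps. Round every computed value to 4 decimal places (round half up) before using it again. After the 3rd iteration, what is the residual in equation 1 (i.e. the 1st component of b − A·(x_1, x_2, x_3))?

Iteration 1:
  x_1 = (0 - (3.1)·-3.0000 - (4)·2.0000) / (8.1) = 0.1605
  x_2 = (1 - (-1)·0.1605 - (-2.1)·2.0000) / (4.1) = 1.3074
  x_3 = (8 - (-3.5)·0.1605 - (-0.2)·1.3074) / (5.7) = 1.5479
Iteration 2:
  x_1 = (0 - (3.1)·1.3074 - (4)·1.5479) / (8.1) = -1.2648
  x_2 = (1 - (-1)·-1.2648 - (-2.1)·1.5479) / (4.1) = 0.7282
  x_3 = (8 - (-3.5)·-1.2648 - (-0.2)·0.7282) / (5.7) = 0.6524
Iteration 3:
  x_1 = (0 - (3.1)·0.7282 - (4)·0.6524) / (8.1) = -0.6009
  x_2 = (1 - (-1)·-0.6009 - (-2.1)·0.6524) / (4.1) = 0.4315
  x_3 = (8 - (-3.5)·-0.6009 - (-0.2)·0.4315) / (5.7) = 1.0497
Residual b − A·x = (-0.6692, 0.8343, -0.0001)

-0.6692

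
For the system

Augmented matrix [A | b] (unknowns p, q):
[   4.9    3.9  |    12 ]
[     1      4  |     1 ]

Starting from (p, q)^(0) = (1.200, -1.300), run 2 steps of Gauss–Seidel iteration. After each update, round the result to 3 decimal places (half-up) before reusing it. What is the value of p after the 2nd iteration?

Iteration 1:
  p = (12 - (3.9)·-1.300) / (4.9) = 3.484
  q = (1 - (1)·3.484) / (4) = -0.621
Iteration 2:
  p = (12 - (3.9)·-0.621) / (4.9) = 2.943
  q = (1 - (1)·2.943) / (4) = -0.486

2.943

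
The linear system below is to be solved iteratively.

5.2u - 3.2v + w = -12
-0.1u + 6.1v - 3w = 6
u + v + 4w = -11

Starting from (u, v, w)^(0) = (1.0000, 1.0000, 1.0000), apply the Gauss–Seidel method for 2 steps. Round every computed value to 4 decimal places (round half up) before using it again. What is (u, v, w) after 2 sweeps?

Iteration 1:
  u = (-12 - (-3.2)·1.0000 - (1)·1.0000) / (5.2) = -1.8846
  v = (6 - (-0.1)·-1.8846 - (-3)·1.0000) / (6.1) = 1.4445
  w = (-11 - (1)·-1.8846 - (1)·1.4445) / (4) = -2.6400
Iteration 2:
  u = (-12 - (-3.2)·1.4445 - (1)·-2.6400) / (5.2) = -0.9111
  v = (6 - (-0.1)·-0.9111 - (-3)·-2.6400) / (6.1) = -0.3297
  w = (-11 - (1)·-0.9111 - (1)·-0.3297) / (4) = -2.4398

(-0.9111, -0.3297, -2.4398)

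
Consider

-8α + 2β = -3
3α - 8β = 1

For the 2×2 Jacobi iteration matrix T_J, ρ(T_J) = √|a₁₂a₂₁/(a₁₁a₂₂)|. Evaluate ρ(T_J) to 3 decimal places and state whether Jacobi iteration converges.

a₁₂a₂₁/(a₁₁a₂₂) = (2)·(3) / ((-8)·(-8)) = 0.093750
ρ = √|0.093750| = √0.093750 = 0.306
ρ < 1, so Jacobi converges

0.306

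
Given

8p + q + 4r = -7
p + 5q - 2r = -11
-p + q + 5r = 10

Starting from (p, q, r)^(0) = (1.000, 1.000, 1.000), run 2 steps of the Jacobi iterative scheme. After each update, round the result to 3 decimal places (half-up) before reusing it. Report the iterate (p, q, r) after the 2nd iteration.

(-1.625, -1.100, 2.100)

Iteration 1:
  p = (-7 - (1)·1.000 - (4)·1.000) / (8) = -1.500
  q = (-11 - (1)·1.000 - (-2)·1.000) / (5) = -2.000
  r = (10 - (-1)·1.000 - (1)·1.000) / (5) = 2.000
Iteration 2:
  p = (-7 - (1)·-2.000 - (4)·2.000) / (8) = -1.625
  q = (-11 - (1)·-1.500 - (-2)·2.000) / (5) = -1.100
  r = (10 - (-1)·-1.500 - (1)·-2.000) / (5) = 2.100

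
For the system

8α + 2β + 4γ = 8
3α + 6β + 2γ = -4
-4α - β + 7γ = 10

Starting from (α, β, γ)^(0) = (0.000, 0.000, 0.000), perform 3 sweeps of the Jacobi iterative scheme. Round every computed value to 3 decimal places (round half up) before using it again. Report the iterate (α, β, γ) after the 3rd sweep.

(0.458, -1.528, 1.452)

Iteration 1:
  α = (8 - (2)·0.000 - (4)·0.000) / (8) = 1.000
  β = (-4 - (3)·0.000 - (2)·0.000) / (6) = -0.667
  γ = (10 - (-4)·0.000 - (-1)·0.000) / (7) = 1.429
Iteration 2:
  α = (8 - (2)·-0.667 - (4)·1.429) / (8) = 0.452
  β = (-4 - (3)·1.000 - (2)·1.429) / (6) = -1.643
  γ = (10 - (-4)·1.000 - (-1)·-0.667) / (7) = 1.905
Iteration 3:
  α = (8 - (2)·-1.643 - (4)·1.905) / (8) = 0.458
  β = (-4 - (3)·0.452 - (2)·1.905) / (6) = -1.528
  γ = (10 - (-4)·0.452 - (-1)·-1.643) / (7) = 1.452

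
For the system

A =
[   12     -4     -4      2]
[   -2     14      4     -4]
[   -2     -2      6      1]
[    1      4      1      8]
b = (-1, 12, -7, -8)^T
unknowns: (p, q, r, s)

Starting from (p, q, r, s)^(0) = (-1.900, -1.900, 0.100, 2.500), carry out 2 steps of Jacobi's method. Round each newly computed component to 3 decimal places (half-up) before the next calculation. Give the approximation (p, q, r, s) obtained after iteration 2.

Iteration 1:
  p = (-1 - (-4)·-1.900 - (-4)·0.100 - (2)·2.500) / (12) = -1.100
  q = (12 - (-2)·-1.900 - (4)·0.100 - (-4)·2.500) / (14) = 1.271
  r = (-7 - (-2)·-1.900 - (-2)·-1.900 - (1)·2.500) / (6) = -2.850
  s = (-8 - (1)·-1.900 - (4)·-1.900 - (1)·0.100) / (8) = 0.175
Iteration 2:
  p = (-1 - (-4)·1.271 - (-4)·-2.850 - (2)·0.175) / (12) = -0.639
  q = (12 - (-2)·-1.100 - (4)·-2.850 - (-4)·0.175) / (14) = 1.564
  r = (-7 - (-2)·-1.100 - (-2)·1.271 - (1)·0.175) / (6) = -1.139
  s = (-8 - (1)·-1.100 - (4)·1.271 - (1)·-2.850) / (8) = -1.142

(-0.639, 1.564, -1.139, -1.142)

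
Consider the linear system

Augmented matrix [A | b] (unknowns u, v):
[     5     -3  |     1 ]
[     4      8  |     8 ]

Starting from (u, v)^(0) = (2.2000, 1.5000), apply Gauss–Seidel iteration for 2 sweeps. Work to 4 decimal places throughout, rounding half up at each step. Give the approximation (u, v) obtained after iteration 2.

(0.4700, 0.7650)

Iteration 1:
  u = (1 - (-3)·1.5000) / (5) = 1.1000
  v = (8 - (4)·1.1000) / (8) = 0.4500
Iteration 2:
  u = (1 - (-3)·0.4500) / (5) = 0.4700
  v = (8 - (4)·0.4700) / (8) = 0.7650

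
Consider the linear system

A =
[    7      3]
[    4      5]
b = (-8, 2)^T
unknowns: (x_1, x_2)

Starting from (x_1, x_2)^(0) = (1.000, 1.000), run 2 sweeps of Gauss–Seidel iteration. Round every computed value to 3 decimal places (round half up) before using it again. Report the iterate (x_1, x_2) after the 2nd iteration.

Iteration 1:
  x_1 = (-8 - (3)·1.000) / (7) = -1.571
  x_2 = (2 - (4)·-1.571) / (5) = 1.657
Iteration 2:
  x_1 = (-8 - (3)·1.657) / (7) = -1.853
  x_2 = (2 - (4)·-1.853) / (5) = 1.882

(-1.853, 1.882)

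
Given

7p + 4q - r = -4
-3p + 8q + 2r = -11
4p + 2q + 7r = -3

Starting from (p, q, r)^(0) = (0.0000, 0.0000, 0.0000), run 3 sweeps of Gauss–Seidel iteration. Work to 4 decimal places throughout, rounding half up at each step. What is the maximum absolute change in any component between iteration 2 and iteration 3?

Iteration 1:
  p = (-4 - (4)·0.0000 - (-1)·0.0000) / (7) = -0.5714
  q = (-11 - (-3)·-0.5714 - (2)·0.0000) / (8) = -1.5893
  r = (-3 - (4)·-0.5714 - (2)·-1.5893) / (7) = 0.3520
Iteration 2:
  p = (-4 - (4)·-1.5893 - (-1)·0.3520) / (7) = 0.3870
  q = (-11 - (-3)·0.3870 - (2)·0.3520) / (8) = -1.3179
  r = (-3 - (4)·0.3870 - (2)·-1.3179) / (7) = -0.2732
Iteration 3:
  p = (-4 - (4)·-1.3179 - (-1)·-0.2732) / (7) = 0.1426
  q = (-11 - (-3)·0.1426 - (2)·-0.2732) / (8) = -1.2532
  r = (-3 - (4)·0.1426 - (2)·-1.2532) / (7) = -0.1520
Change: (-0.2444, 0.0647, 0.1212) → max |·| = 0.2444

0.2444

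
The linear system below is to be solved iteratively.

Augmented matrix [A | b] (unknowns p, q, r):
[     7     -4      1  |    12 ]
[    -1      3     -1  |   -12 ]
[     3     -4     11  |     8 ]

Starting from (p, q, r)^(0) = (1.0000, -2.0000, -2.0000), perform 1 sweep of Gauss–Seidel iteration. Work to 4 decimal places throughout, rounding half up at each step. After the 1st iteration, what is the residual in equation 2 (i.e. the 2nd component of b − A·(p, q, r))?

Iteration 1:
  p = (12 - (-4)·-2.0000 - (1)·-2.0000) / (7) = 0.8571
  q = (-12 - (-1)·0.8571 - (-1)·-2.0000) / (3) = -4.3810
  r = (8 - (3)·0.8571 - (-4)·-4.3810) / (11) = -1.0996
Residual b − A·x = (-10.4241, 0.9005, 0.0003)

0.9005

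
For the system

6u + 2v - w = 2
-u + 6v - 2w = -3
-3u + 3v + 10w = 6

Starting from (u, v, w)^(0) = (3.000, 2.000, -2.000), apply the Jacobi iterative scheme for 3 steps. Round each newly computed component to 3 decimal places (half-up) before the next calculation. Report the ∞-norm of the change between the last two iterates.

0.305

Iteration 1:
  u = (2 - (2)·2.000 - (-1)·-2.000) / (6) = -0.667
  v = (-3 - (-1)·3.000 - (-2)·-2.000) / (6) = -0.667
  w = (6 - (-3)·3.000 - (3)·2.000) / (10) = 0.900
Iteration 2:
  u = (2 - (2)·-0.667 - (-1)·0.900) / (6) = 0.706
  v = (-3 - (-1)·-0.667 - (-2)·0.900) / (6) = -0.311
  w = (6 - (-3)·-0.667 - (3)·-0.667) / (10) = 0.600
Iteration 3:
  u = (2 - (2)·-0.311 - (-1)·0.600) / (6) = 0.537
  v = (-3 - (-1)·0.706 - (-2)·0.600) / (6) = -0.182
  w = (6 - (-3)·0.706 - (3)·-0.311) / (10) = 0.905
Change: (-0.169, 0.129, 0.305) → max |·| = 0.305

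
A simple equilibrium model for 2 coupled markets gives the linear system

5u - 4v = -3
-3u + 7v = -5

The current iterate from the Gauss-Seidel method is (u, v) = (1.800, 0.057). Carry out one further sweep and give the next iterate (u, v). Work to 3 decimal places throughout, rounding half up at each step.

(-0.554, -0.952)

One sweep:
  u = (-3 - (-4)·0.057) / (5) = -0.554
  v = (-5 - (-3)·-0.554) / (7) = -0.952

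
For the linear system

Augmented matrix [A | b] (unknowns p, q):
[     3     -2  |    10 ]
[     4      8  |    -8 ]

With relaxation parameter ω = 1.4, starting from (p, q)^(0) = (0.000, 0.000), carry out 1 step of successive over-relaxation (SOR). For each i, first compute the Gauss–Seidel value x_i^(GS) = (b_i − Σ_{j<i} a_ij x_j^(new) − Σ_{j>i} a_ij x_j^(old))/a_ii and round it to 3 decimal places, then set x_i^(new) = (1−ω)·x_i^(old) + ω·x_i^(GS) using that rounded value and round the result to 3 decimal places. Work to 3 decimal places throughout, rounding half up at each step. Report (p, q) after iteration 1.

(4.666, -4.666)

Iteration 1:
  p: GS value = (10 - (-2)·0.000) / (3) = 3.333;  p ← (1−ω)·0.000 + ω·3.333 = 4.666
  q: GS value = (-8 - (4)·4.666) / (8) = -3.333;  q ← (1−ω)·0.000 + ω·-3.333 = -4.666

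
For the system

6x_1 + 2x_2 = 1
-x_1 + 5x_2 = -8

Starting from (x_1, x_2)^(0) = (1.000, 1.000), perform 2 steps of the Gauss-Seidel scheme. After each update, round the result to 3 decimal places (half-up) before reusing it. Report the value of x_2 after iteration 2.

Iteration 1:
  x_1 = (1 - (2)·1.000) / (6) = -0.167
  x_2 = (-8 - (-1)·-0.167) / (5) = -1.633
Iteration 2:
  x_1 = (1 - (2)·-1.633) / (6) = 0.711
  x_2 = (-8 - (-1)·0.711) / (5) = -1.458

-1.458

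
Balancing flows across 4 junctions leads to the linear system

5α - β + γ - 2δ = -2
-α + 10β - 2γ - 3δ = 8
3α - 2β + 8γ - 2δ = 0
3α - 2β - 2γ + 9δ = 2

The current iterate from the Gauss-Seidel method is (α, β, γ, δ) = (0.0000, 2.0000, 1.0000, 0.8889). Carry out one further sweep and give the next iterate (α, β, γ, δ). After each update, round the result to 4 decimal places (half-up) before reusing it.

(0.1556, 1.2822, 0.4844, 0.5629)

One sweep:
  α = (-2 - (-1)·2.0000 - (1)·1.0000 - (-2)·0.8889) / (5) = 0.1556
  β = (8 - (-1)·0.1556 - (-2)·1.0000 - (-3)·0.8889) / (10) = 1.2822
  γ = (0 - (3)·0.1556 - (-2)·1.2822 - (-2)·0.8889) / (8) = 0.4844
  δ = (2 - (3)·0.1556 - (-2)·1.2822 - (-2)·0.4844) / (9) = 0.5629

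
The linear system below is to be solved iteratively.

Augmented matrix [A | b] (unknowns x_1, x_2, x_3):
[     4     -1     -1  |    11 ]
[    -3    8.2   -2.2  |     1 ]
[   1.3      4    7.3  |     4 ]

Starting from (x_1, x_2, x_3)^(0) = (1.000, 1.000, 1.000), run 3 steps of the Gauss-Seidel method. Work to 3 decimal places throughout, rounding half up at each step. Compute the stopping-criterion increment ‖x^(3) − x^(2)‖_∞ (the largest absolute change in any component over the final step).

Iteration 1:
  x_1 = (11 - (-1)·1.000 - (-1)·1.000) / (4) = 3.250
  x_2 = (1 - (-3)·3.250 - (-2.2)·1.000) / (8.2) = 1.579
  x_3 = (4 - (1.3)·3.250 - (4)·1.579) / (7.3) = -0.896
Iteration 2:
  x_1 = (11 - (-1)·1.579 - (-1)·-0.896) / (4) = 2.921
  x_2 = (1 - (-3)·2.921 - (-2.2)·-0.896) / (8.2) = 0.950
  x_3 = (4 - (1.3)·2.921 - (4)·0.950) / (7.3) = -0.493
Iteration 3:
  x_1 = (11 - (-1)·0.950 - (-1)·-0.493) / (4) = 2.864
  x_2 = (1 - (-3)·2.864 - (-2.2)·-0.493) / (8.2) = 1.037
  x_3 = (4 - (1.3)·2.864 - (4)·1.037) / (7.3) = -0.530
Change: (-0.057, 0.087, -0.037) → max |·| = 0.087

0.087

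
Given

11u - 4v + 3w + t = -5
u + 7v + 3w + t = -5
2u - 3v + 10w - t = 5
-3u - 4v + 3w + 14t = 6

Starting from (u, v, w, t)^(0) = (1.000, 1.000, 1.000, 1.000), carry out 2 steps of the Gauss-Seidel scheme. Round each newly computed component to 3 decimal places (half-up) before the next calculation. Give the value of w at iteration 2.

Iteration 1:
  u = (-5 - (-4)·1.000 - (3)·1.000 - (1)·1.000) / (11) = -0.455
  v = (-5 - (1)·-0.455 - (3)·1.000 - (1)·1.000) / (7) = -1.221
  w = (5 - (2)·-0.455 - (-3)·-1.221 - (-1)·1.000) / (10) = 0.325
  t = (6 - (-3)·-0.455 - (-4)·-1.221 - (3)·0.325) / (14) = -0.087
Iteration 2:
  u = (-5 - (-4)·-1.221 - (3)·0.325 - (1)·-0.087) / (11) = -0.979
  v = (-5 - (1)·-0.979 - (3)·0.325 - (1)·-0.087) / (7) = -0.701
  w = (5 - (2)·-0.979 - (-3)·-0.701 - (-1)·-0.087) / (10) = 0.477
  t = (6 - (-3)·-0.979 - (-4)·-0.701 - (3)·0.477) / (14) = -0.084

0.477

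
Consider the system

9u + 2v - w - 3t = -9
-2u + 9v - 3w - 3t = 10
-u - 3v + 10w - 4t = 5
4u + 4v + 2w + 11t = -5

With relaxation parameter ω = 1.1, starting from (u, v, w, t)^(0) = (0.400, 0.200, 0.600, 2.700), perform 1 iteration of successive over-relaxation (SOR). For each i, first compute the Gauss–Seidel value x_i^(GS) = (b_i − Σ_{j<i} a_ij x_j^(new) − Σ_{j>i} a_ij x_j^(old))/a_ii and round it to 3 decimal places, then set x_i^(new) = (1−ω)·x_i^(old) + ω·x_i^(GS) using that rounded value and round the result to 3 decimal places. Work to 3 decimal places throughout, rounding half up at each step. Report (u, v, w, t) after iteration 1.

Iteration 1:
  u: GS value = (-9 - (2)·0.200 - (-1)·0.600 - (-3)·2.700) / (9) = -0.078;  u ← (1−ω)·0.400 + ω·-0.078 = -0.126
  v: GS value = (10 - (-2)·-0.126 - (-3)·0.600 - (-3)·2.700) / (9) = 2.183;  v ← (1−ω)·0.200 + ω·2.183 = 2.381
  w: GS value = (5 - (-1)·-0.126 - (-3)·2.381 - (-4)·2.700) / (10) = 2.282;  w ← (1−ω)·0.600 + ω·2.282 = 2.450
  t: GS value = (-5 - (4)·-0.126 - (4)·2.381 - (2)·2.450) / (11) = -1.720;  t ← (1−ω)·2.700 + ω·-1.720 = -2.162

(-0.126, 2.381, 2.450, -2.162)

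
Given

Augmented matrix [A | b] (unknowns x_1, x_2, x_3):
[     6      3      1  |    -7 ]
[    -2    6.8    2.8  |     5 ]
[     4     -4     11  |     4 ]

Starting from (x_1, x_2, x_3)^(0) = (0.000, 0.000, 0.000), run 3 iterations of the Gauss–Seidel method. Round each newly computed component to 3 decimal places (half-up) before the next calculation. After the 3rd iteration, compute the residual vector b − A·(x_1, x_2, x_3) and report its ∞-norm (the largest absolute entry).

Iteration 1:
  x_1 = (-7 - (3)·0.000 - (1)·0.000) / (6) = -1.167
  x_2 = (5 - (-2)·-1.167 - (2.8)·0.000) / (6.8) = 0.392
  x_3 = (4 - (4)·-1.167 - (-4)·0.392) / (11) = 0.931
Iteration 2:
  x_1 = (-7 - (3)·0.392 - (1)·0.931) / (6) = -1.518
  x_2 = (5 - (-2)·-1.518 - (2.8)·0.931) / (6.8) = -0.095
  x_3 = (4 - (4)·-1.518 - (-4)·-0.095) / (11) = 0.881
Iteration 3:
  x_1 = (-7 - (3)·-0.095 - (1)·0.881) / (6) = -1.266
  x_2 = (5 - (-2)·-1.266 - (2.8)·0.881) / (6.8) = 0.000
  x_3 = (4 - (4)·-1.266 - (-4)·0.000) / (11) = 0.824
Residual b − A·x = (-0.228, 0.161, 0.000); ∞-norm = 0.228

0.228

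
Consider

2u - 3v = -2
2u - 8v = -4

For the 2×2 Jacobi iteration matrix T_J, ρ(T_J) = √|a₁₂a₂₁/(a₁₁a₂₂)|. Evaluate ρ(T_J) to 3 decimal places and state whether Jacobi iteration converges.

0.612

a₁₂a₂₁/(a₁₁a₂₂) = (-3)·(2) / ((2)·(-8)) = 0.375000
ρ = √|0.375000| = √0.375000 = 0.612
ρ < 1, so Jacobi converges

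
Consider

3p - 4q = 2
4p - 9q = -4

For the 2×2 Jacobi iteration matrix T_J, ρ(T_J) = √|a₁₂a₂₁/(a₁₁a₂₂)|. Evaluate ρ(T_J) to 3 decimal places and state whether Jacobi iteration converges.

0.770

a₁₂a₂₁/(a₁₁a₂₂) = (-4)·(4) / ((3)·(-9)) = 0.592593
ρ = √|0.592593| = √0.592593 = 0.770
ρ < 1, so Jacobi converges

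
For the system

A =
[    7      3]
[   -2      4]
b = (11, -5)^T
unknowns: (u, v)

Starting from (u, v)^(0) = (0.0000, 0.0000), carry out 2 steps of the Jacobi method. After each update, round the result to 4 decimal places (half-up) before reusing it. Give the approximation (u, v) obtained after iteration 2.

(2.1071, -0.4643)

Iteration 1:
  u = (11 - (3)·0.0000) / (7) = 1.5714
  v = (-5 - (-2)·0.0000) / (4) = -1.2500
Iteration 2:
  u = (11 - (3)·-1.2500) / (7) = 2.1071
  v = (-5 - (-2)·1.5714) / (4) = -0.4643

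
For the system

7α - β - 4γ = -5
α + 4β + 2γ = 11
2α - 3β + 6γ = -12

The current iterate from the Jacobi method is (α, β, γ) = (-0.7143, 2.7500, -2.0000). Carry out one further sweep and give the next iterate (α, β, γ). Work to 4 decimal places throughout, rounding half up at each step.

One sweep:
  α = (-5 - (-1)·2.7500 - (-4)·-2.0000) / (7) = -1.4643
  β = (11 - (1)·-0.7143 - (2)·-2.0000) / (4) = 3.9286
  γ = (-12 - (2)·-0.7143 - (-3)·2.7500) / (6) = -0.3869

(-1.4643, 3.9286, -0.3869)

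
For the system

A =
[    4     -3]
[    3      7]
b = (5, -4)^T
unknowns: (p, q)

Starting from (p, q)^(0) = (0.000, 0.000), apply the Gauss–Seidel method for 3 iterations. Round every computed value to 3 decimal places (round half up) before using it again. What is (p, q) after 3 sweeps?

(0.687, -0.866)

Iteration 1:
  p = (5 - (-3)·0.000) / (4) = 1.250
  q = (-4 - (3)·1.250) / (7) = -1.107
Iteration 2:
  p = (5 - (-3)·-1.107) / (4) = 0.420
  q = (-4 - (3)·0.420) / (7) = -0.751
Iteration 3:
  p = (5 - (-3)·-0.751) / (4) = 0.687
  q = (-4 - (3)·0.687) / (7) = -0.866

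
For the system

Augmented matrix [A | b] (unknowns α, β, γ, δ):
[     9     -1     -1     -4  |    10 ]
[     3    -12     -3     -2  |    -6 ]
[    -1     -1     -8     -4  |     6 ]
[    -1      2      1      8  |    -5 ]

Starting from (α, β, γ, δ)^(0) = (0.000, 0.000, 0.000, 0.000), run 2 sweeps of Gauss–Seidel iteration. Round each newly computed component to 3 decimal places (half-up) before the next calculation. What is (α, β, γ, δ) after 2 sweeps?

(0.840, 1.049, -0.708, -0.694)

Iteration 1:
  α = (10 - (-1)·0.000 - (-1)·0.000 - (-4)·0.000) / (9) = 1.111
  β = (-6 - (3)·1.111 - (-3)·0.000 - (-2)·0.000) / (-12) = 0.778
  γ = (6 - (-1)·1.111 - (-1)·0.778 - (-4)·0.000) / (-8) = -0.986
  δ = (-5 - (-1)·1.111 - (2)·0.778 - (1)·-0.986) / (8) = -0.557
Iteration 2:
  α = (10 - (-1)·0.778 - (-1)·-0.986 - (-4)·-0.557) / (9) = 0.840
  β = (-6 - (3)·0.840 - (-3)·-0.986 - (-2)·-0.557) / (-12) = 1.049
  γ = (6 - (-1)·0.840 - (-1)·1.049 - (-4)·-0.557) / (-8) = -0.708
  δ = (-5 - (-1)·0.840 - (2)·1.049 - (1)·-0.708) / (8) = -0.694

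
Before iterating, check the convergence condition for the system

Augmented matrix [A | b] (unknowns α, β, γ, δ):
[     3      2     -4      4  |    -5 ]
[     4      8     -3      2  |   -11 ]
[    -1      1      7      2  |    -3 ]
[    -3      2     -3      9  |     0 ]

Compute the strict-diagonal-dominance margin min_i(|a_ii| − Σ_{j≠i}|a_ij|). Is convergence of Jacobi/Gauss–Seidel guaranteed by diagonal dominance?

-7

row 1: |3| − (2+4+4) = -7
row 2: |8| − (4+3+2) = -1
row 3: |7| − (1+1+2) = 3
row 4: |9| − (3+2+3) = 1
minimum over rows = -7 → not strictly diagonally dominant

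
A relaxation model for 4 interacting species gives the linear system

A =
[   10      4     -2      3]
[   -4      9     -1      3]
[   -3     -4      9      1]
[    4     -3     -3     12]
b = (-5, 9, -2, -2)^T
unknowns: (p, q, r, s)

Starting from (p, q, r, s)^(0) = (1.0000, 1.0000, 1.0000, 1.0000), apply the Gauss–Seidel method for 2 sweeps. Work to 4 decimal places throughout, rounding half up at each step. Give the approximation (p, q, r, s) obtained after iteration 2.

Iteration 1:
  p = (-5 - (4)·1.0000 - (-2)·1.0000 - (3)·1.0000) / (10) = -1.0000
  q = (9 - (-4)·-1.0000 - (-1)·1.0000 - (3)·1.0000) / (9) = 0.3333
  r = (-2 - (-3)·-1.0000 - (-4)·0.3333 - (1)·1.0000) / (9) = -0.5185
  s = (-2 - (4)·-1.0000 - (-3)·0.3333 - (-3)·-0.5185) / (12) = 0.1204
Iteration 2:
  p = (-5 - (4)·0.3333 - (-2)·-0.5185 - (3)·0.1204) / (10) = -0.7731
  q = (9 - (-4)·-0.7731 - (-1)·-0.5185 - (3)·0.1204) / (9) = 0.5587
  r = (-2 - (-3)·-0.7731 - (-4)·0.5587 - (1)·0.1204) / (9) = -0.2450
  s = (-2 - (4)·-0.7731 - (-3)·0.5587 - (-3)·-0.2450) / (12) = 0.1695

(-0.7731, 0.5587, -0.2450, 0.1695)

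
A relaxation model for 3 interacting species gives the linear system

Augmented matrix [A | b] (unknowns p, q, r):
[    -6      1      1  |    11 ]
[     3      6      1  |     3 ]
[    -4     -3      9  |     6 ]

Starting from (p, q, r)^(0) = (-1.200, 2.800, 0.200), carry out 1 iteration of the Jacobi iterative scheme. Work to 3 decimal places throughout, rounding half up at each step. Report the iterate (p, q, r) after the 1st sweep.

(-1.333, 1.067, 1.067)

Iteration 1:
  p = (11 - (1)·2.800 - (1)·0.200) / (-6) = -1.333
  q = (3 - (3)·-1.200 - (1)·0.200) / (6) = 1.067
  r = (6 - (-4)·-1.200 - (-3)·2.800) / (9) = 1.067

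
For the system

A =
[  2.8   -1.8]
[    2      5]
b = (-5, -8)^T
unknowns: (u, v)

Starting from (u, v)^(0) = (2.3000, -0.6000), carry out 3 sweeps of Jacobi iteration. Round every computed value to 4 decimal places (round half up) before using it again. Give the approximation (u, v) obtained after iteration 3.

Iteration 1:
  u = (-5 - (-1.8)·-0.6000) / (2.8) = -2.1714
  v = (-8 - (2)·2.3000) / (5) = -2.5200
Iteration 2:
  u = (-5 - (-1.8)·-2.5200) / (2.8) = -3.4057
  v = (-8 - (2)·-2.1714) / (5) = -0.7314
Iteration 3:
  u = (-5 - (-1.8)·-0.7314) / (2.8) = -2.2559
  v = (-8 - (2)·-3.4057) / (5) = -0.2377

(-2.2559, -0.2377)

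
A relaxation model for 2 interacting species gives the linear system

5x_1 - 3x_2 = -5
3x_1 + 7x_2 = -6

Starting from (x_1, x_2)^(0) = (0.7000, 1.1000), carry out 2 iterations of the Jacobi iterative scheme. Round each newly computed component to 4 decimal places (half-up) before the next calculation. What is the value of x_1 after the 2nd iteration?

Iteration 1:
  x_1 = (-5 - (-3)·1.1000) / (5) = -0.3400
  x_2 = (-6 - (3)·0.7000) / (7) = -1.1571
Iteration 2:
  x_1 = (-5 - (-3)·-1.1571) / (5) = -1.6943
  x_2 = (-6 - (3)·-0.3400) / (7) = -0.7114

-1.6943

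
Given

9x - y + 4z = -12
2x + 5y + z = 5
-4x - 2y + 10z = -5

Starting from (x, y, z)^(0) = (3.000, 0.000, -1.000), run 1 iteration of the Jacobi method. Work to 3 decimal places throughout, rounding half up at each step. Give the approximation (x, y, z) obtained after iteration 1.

Iteration 1:
  x = (-12 - (-1)·0.000 - (4)·-1.000) / (9) = -0.889
  y = (5 - (2)·3.000 - (1)·-1.000) / (5) = 0.000
  z = (-5 - (-4)·3.000 - (-2)·0.000) / (10) = 0.700

(-0.889, 0.000, 0.700)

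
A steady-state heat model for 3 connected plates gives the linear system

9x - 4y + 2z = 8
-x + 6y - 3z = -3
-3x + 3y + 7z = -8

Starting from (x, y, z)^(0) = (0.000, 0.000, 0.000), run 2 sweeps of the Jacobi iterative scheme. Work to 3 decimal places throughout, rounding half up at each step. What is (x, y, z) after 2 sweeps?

(0.921, -0.923, -0.548)

Iteration 1:
  x = (8 - (-4)·0.000 - (2)·0.000) / (9) = 0.889
  y = (-3 - (-1)·0.000 - (-3)·0.000) / (6) = -0.500
  z = (-8 - (-3)·0.000 - (3)·0.000) / (7) = -1.143
Iteration 2:
  x = (8 - (-4)·-0.500 - (2)·-1.143) / (9) = 0.921
  y = (-3 - (-1)·0.889 - (-3)·-1.143) / (6) = -0.923
  z = (-8 - (-3)·0.889 - (3)·-0.500) / (7) = -0.548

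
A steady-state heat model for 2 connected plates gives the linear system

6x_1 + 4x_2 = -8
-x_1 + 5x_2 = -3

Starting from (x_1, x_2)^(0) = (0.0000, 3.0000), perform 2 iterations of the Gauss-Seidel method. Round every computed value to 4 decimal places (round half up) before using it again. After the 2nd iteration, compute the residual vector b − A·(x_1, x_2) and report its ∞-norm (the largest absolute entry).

Iteration 1:
  x_1 = (-8 - (4)·3.0000) / (6) = -3.3333
  x_2 = (-3 - (-1)·-3.3333) / (5) = -1.2667
Iteration 2:
  x_1 = (-8 - (4)·-1.2667) / (6) = -0.4889
  x_2 = (-3 - (-1)·-0.4889) / (5) = -0.6978
Residual b − A·x = (-2.2754, 0.0001); ∞-norm = 2.2754

2.2754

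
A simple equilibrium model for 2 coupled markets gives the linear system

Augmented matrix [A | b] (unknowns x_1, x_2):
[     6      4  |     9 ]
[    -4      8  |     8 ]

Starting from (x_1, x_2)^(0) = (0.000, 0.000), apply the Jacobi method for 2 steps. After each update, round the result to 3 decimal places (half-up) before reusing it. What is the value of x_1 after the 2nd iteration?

0.833

Iteration 1:
  x_1 = (9 - (4)·0.000) / (6) = 1.500
  x_2 = (8 - (-4)·0.000) / (8) = 1.000
Iteration 2:
  x_1 = (9 - (4)·1.000) / (6) = 0.833
  x_2 = (8 - (-4)·1.500) / (8) = 1.750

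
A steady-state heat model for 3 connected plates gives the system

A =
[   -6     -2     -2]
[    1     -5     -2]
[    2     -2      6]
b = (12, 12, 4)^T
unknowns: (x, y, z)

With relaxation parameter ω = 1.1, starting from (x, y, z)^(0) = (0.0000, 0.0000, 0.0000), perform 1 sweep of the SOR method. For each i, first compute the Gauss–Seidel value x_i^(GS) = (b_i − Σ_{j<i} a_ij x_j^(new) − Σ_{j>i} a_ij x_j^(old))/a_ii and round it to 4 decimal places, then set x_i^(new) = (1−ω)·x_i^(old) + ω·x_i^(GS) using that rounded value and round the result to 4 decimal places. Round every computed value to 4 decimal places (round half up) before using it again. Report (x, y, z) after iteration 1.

Iteration 1:
  x: GS value = (12 - (-2)·0.0000 - (-2)·0.0000) / (-6) = -2.0000;  x ← (1−ω)·0.0000 + ω·-2.0000 = -2.2000
  y: GS value = (12 - (1)·-2.2000 - (-2)·0.0000) / (-5) = -2.8400;  y ← (1−ω)·0.0000 + ω·-2.8400 = -3.1240
  z: GS value = (4 - (2)·-2.2000 - (-2)·-3.1240) / (6) = 0.3587;  z ← (1−ω)·0.0000 + ω·0.3587 = 0.3946

(-2.2000, -3.1240, 0.3946)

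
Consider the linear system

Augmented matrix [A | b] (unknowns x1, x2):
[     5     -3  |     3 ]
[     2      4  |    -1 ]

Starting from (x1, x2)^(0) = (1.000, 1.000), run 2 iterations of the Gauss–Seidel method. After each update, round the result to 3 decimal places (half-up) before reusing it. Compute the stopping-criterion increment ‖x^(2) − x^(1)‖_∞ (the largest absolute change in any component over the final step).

Iteration 1:
  x1 = (3 - (-3)·1.000) / (5) = 1.200
  x2 = (-1 - (2)·1.200) / (4) = -0.850
Iteration 2:
  x1 = (3 - (-3)·-0.850) / (5) = 0.090
  x2 = (-1 - (2)·0.090) / (4) = -0.295
Change: (-1.110, 0.555) → max |·| = 1.110

1.110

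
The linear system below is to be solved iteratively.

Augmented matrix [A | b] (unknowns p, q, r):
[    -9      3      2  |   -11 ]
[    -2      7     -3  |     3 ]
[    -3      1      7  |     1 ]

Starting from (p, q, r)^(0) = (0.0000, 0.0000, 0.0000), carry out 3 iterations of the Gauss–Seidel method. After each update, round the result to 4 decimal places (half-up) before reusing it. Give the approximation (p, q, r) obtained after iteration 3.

(1.7462, 1.2146, 0.7177)

Iteration 1:
  p = (-11 - (3)·0.0000 - (2)·0.0000) / (-9) = 1.2222
  q = (3 - (-2)·1.2222 - (-3)·0.0000) / (7) = 0.7778
  r = (1 - (-3)·1.2222 - (1)·0.7778) / (7) = 0.5555
Iteration 2:
  p = (-11 - (3)·0.7778 - (2)·0.5555) / (-9) = 1.6049
  q = (3 - (-2)·1.6049 - (-3)·0.5555) / (7) = 1.1252
  r = (1 - (-3)·1.6049 - (1)·1.1252) / (7) = 0.6699
Iteration 3:
  p = (-11 - (3)·1.1252 - (2)·0.6699) / (-9) = 1.7462
  q = (3 - (-2)·1.7462 - (-3)·0.6699) / (7) = 1.2146
  r = (1 - (-3)·1.7462 - (1)·1.2146) / (7) = 0.7177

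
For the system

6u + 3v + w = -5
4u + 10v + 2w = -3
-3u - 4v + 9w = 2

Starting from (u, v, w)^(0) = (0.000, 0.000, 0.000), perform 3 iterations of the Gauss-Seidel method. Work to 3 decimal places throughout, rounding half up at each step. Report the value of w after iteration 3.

Iteration 1:
  u = (-5 - (3)·0.000 - (1)·0.000) / (6) = -0.833
  v = (-3 - (4)·-0.833 - (2)·0.000) / (10) = 0.033
  w = (2 - (-3)·-0.833 - (-4)·0.033) / (9) = -0.041
Iteration 2:
  u = (-5 - (3)·0.033 - (1)·-0.041) / (6) = -0.843
  v = (-3 - (4)·-0.843 - (2)·-0.041) / (10) = 0.045
  w = (2 - (-3)·-0.843 - (-4)·0.045) / (9) = -0.039
Iteration 3:
  u = (-5 - (3)·0.045 - (1)·-0.039) / (6) = -0.849
  v = (-3 - (4)·-0.849 - (2)·-0.039) / (10) = 0.047
  w = (2 - (-3)·-0.849 - (-4)·0.047) / (9) = -0.040

-0.040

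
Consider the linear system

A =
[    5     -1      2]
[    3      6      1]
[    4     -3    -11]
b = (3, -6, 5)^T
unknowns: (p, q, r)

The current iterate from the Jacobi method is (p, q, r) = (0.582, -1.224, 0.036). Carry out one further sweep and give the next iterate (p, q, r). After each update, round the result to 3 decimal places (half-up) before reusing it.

One sweep:
  p = (3 - (-1)·-1.224 - (2)·0.036) / (5) = 0.341
  q = (-6 - (3)·0.582 - (1)·0.036) / (6) = -1.297
  r = (5 - (4)·0.582 - (-3)·-1.224) / (-11) = 0.091

(0.341, -1.297, 0.091)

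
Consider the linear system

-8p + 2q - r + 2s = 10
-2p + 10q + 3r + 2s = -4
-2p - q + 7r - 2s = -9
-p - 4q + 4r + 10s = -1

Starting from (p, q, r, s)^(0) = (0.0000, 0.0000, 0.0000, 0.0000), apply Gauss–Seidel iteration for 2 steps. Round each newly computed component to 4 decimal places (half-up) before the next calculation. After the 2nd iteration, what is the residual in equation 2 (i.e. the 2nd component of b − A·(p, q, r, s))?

-0.7773

Iteration 1:
  p = (10 - (2)·0.0000 - (-1)·0.0000 - (2)·0.0000) / (-8) = -1.2500
  q = (-4 - (-2)·-1.2500 - (3)·0.0000 - (2)·0.0000) / (10) = -0.6500
  r = (-9 - (-2)·-1.2500 - (-1)·-0.6500 - (-2)·0.0000) / (7) = -1.7357
  s = (-1 - (-1)·-1.2500 - (-4)·-0.6500 - (4)·-1.7357) / (10) = 0.2093
Iteration 2:
  p = (10 - (2)·-0.6500 - (-1)·-1.7357 - (2)·0.2093) / (-8) = -1.1432
  q = (-4 - (-2)·-1.1432 - (3)·-1.7357 - (2)·0.2093) / (10) = -0.1498
  r = (-9 - (-2)·-1.1432 - (-1)·-0.1498 - (-2)·0.2093) / (7) = -1.5739
  s = (-1 - (-1)·-1.1432 - (-4)·-0.1498 - (4)·-1.5739) / (10) = 0.3553
Residual b − A·x = (-1.1305, -0.7773, 0.2917, 0.0002)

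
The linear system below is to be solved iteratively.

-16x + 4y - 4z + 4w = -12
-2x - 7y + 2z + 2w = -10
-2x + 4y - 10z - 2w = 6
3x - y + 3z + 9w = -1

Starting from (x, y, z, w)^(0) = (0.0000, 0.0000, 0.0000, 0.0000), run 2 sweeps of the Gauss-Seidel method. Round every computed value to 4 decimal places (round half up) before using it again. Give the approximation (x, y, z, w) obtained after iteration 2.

(1.0851, 1.0036, -0.3880, -0.2320)

Iteration 1:
  x = (-12 - (4)·0.0000 - (-4)·0.0000 - (4)·0.0000) / (-16) = 0.7500
  y = (-10 - (-2)·0.7500 - (2)·0.0000 - (2)·0.0000) / (-7) = 1.2143
  z = (6 - (-2)·0.7500 - (4)·1.2143 - (-2)·0.0000) / (-10) = -0.2643
  w = (-1 - (3)·0.7500 - (-1)·1.2143 - (3)·-0.2643) / (9) = -0.1381
Iteration 2:
  x = (-12 - (4)·1.2143 - (-4)·-0.2643 - (4)·-0.1381) / (-16) = 1.0851
  y = (-10 - (-2)·1.0851 - (2)·-0.2643 - (2)·-0.1381) / (-7) = 1.0036
  z = (6 - (-2)·1.0851 - (4)·1.0036 - (-2)·-0.1381) / (-10) = -0.3880
  w = (-1 - (3)·1.0851 - (-1)·1.0036 - (3)·-0.3880) / (9) = -0.2320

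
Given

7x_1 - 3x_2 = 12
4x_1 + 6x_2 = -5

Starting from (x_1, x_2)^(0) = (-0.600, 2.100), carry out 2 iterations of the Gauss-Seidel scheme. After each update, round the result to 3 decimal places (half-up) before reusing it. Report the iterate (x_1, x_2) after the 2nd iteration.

Iteration 1:
  x_1 = (12 - (-3)·2.100) / (7) = 2.614
  x_2 = (-5 - (4)·2.614) / (6) = -2.576
Iteration 2:
  x_1 = (12 - (-3)·-2.576) / (7) = 0.610
  x_2 = (-5 - (4)·0.610) / (6) = -1.240

(0.610, -1.240)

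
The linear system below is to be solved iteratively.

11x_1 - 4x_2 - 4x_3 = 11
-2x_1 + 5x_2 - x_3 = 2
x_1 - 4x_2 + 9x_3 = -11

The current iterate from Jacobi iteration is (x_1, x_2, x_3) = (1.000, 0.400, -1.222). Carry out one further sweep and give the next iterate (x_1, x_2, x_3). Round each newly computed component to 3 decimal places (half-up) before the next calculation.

One sweep:
  x_1 = (11 - (-4)·0.400 - (-4)·-1.222) / (11) = 0.701
  x_2 = (2 - (-2)·1.000 - (-1)·-1.222) / (5) = 0.556
  x_3 = (-11 - (1)·1.000 - (-4)·0.400) / (9) = -1.156

(0.701, 0.556, -1.156)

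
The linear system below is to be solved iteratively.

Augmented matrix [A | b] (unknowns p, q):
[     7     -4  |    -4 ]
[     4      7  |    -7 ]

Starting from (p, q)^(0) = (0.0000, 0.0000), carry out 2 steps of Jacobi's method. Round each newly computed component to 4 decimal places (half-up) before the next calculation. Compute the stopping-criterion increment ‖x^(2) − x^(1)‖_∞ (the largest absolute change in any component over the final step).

0.5715

Iteration 1:
  p = (-4 - (-4)·0.0000) / (7) = -0.5714
  q = (-7 - (4)·0.0000) / (7) = -1.0000
Iteration 2:
  p = (-4 - (-4)·-1.0000) / (7) = -1.1429
  q = (-7 - (4)·-0.5714) / (7) = -0.6735
Change: (-0.5715, 0.3265) → max |·| = 0.5715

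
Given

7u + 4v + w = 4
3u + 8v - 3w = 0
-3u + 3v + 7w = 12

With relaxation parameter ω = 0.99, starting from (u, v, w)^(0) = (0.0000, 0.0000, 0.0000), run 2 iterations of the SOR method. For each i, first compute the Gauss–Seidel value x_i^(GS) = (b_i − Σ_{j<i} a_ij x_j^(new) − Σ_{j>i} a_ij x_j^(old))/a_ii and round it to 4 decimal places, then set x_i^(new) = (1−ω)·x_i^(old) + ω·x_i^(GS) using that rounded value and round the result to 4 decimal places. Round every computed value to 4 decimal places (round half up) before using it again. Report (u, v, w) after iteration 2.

Iteration 1:
  u: GS value = (4 - (4)·0.0000 - (1)·0.0000) / (7) = 0.5714;  u ← (1−ω)·0.0000 + ω·0.5714 = 0.5657
  v: GS value = (0 - (3)·0.5657 - (-3)·0.0000) / (8) = -0.2121;  v ← (1−ω)·0.0000 + ω·-0.2121 = -0.2100
  w: GS value = (12 - (-3)·0.5657 - (3)·-0.2100) / (7) = 2.0467;  w ← (1−ω)·0.0000 + ω·2.0467 = 2.0262
Iteration 2:
  u: GS value = (4 - (4)·-0.2100 - (1)·2.0262) / (7) = 0.4020;  u ← (1−ω)·0.5657 + ω·0.4020 = 0.4036
  v: GS value = (0 - (3)·0.4036 - (-3)·2.0262) / (8) = 0.6085;  v ← (1−ω)·-0.2100 + ω·0.6085 = 0.6003
  w: GS value = (12 - (-3)·0.4036 - (3)·0.6003) / (7) = 1.6300;  w ← (1−ω)·2.0262 + ω·1.6300 = 1.6340

(0.4036, 0.6003, 1.6340)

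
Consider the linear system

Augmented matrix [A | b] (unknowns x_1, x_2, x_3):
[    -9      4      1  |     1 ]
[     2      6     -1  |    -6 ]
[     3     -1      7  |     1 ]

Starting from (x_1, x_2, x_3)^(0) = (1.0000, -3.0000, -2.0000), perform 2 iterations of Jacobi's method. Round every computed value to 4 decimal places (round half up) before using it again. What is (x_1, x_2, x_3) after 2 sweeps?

Iteration 1:
  x_1 = (1 - (4)·-3.0000 - (1)·-2.0000) / (-9) = -1.6667
  x_2 = (-6 - (2)·1.0000 - (-1)·-2.0000) / (6) = -1.6667
  x_3 = (1 - (3)·1.0000 - (-1)·-3.0000) / (7) = -0.7143
Iteration 2:
  x_1 = (1 - (4)·-1.6667 - (1)·-0.7143) / (-9) = -0.9312
  x_2 = (-6 - (2)·-1.6667 - (-1)·-0.7143) / (6) = -0.5635
  x_3 = (1 - (3)·-1.6667 - (-1)·-1.6667) / (7) = 0.6191

(-0.9312, -0.5635, 0.6191)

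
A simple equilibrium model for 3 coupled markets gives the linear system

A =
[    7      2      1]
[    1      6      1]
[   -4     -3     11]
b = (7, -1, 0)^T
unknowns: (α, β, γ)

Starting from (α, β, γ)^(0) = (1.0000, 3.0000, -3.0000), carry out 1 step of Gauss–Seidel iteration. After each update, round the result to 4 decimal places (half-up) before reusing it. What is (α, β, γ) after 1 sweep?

Iteration 1:
  α = (7 - (2)·3.0000 - (1)·-3.0000) / (7) = 0.5714
  β = (-1 - (1)·0.5714 - (1)·-3.0000) / (6) = 0.2381
  γ = (0 - (-4)·0.5714 - (-3)·0.2381) / (11) = 0.2727

(0.5714, 0.2381, 0.2727)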